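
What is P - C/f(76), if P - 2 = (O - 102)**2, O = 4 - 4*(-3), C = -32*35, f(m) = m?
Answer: 140842/19 ≈ 7412.7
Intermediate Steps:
C = -1120
O = 16 (O = 4 + 12 = 16)
P = 7398 (P = 2 + (16 - 102)**2 = 2 + (-86)**2 = 2 + 7396 = 7398)
P - C/f(76) = 7398 - (-1120)/76 = 7398 - 1*(-280/19) = 7398 + 280/19 = 140842/19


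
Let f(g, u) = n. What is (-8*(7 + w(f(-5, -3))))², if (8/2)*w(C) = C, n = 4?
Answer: 4096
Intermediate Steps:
f(g, u) = 4
w(C) = C/4
(-8*(7 + w(f(-5, -3))))² = (-8*(7 + (¼)*4))² = (-8*(7 + 1))² = (-8*8)² = (-64)² = 4096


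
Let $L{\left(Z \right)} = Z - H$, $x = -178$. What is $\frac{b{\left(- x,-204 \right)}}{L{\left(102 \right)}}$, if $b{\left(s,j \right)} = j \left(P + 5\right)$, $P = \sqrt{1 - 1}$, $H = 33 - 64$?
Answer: $- \frac{1020}{133} \approx -7.6692$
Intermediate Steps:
$H = -31$
$P = 0$ ($P = \sqrt{0} = 0$)
$L{\left(Z \right)} = 31 + Z$ ($L{\left(Z \right)} = Z - -31 = Z + 31 = 31 + Z$)
$b{\left(s,j \right)} = 5 j$ ($b{\left(s,j \right)} = j \left(0 + 5\right) = j 5 = 5 j$)
$\frac{b{\left(- x,-204 \right)}}{L{\left(102 \right)}} = \frac{5 \left(-204\right)}{31 + 102} = - \frac{1020}{133}$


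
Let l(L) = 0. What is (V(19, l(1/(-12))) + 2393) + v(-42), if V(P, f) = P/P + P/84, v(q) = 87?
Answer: 208423/84 ≈ 2481.2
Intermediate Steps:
V(P, f) = 1 + P/84 (V(P, f) = 1 + P*(1/84) = 1 + P/84)
(V(19, l(1/(-12))) + 2393) + v(-42) = ((1 + (1/84)*19) + 2393) + 87 = ((1 + 19/84) + 2393) + 87 = (103/84 + 2393) + 87 = 201115/84 + 87 = 208423/84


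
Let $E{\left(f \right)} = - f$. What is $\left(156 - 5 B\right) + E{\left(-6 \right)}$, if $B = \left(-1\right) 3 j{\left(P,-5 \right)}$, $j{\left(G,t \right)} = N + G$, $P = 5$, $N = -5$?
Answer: $162$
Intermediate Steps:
$j{\left(G,t \right)} = -5 + G$
$B = 0$ ($B = \left(-1\right) 3 \left(-5 + 5\right) = \left(-3\right) 0 = 0$)
$\left(156 - 5 B\right) + E{\left(-6 \right)} = \left(156 - 0\right) - -6 = \left(156 + 0\right) + 6 = 156 + 6 = 162$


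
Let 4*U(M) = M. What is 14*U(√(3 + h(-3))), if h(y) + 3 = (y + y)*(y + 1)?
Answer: 7*√3 ≈ 12.124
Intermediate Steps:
h(y) = -3 + 2*y*(1 + y) (h(y) = -3 + (y + y)*(y + 1) = -3 + (2*y)*(1 + y) = -3 + 2*y*(1 + y))
U(M) = M/4
14*U(√(3 + h(-3))) = 14*(√(3 + (-3 + 2*(-3) + 2*(-3)²))/4) = 14*(√(3 + (-3 - 6 + 2*9))/4) = 14*(√(3 + (-3 - 6 + 18))/4) = 14*(√(3 + 9)/4) = 14*(√12/4) = 14*((2*√3)/4) = 14*(√3/2) = 7*√3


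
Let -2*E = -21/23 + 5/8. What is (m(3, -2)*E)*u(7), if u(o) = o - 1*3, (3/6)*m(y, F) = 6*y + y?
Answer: 1113/46 ≈ 24.196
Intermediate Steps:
m(y, F) = 14*y (m(y, F) = 2*(6*y + y) = 2*(7*y) = 14*y)
u(o) = -3 + o (u(o) = o - 3 = -3 + o)
E = 53/368 (E = -(-21/23 + 5/8)/2 = -½*(-53/184) = 53/368 ≈ 0.14402)
(m(3, -2)*E)*u(7) = ((14*3)*(53/368))*(-3 + 7) = (42*(53/368))*4 = (1113/184)*4 = 1113/46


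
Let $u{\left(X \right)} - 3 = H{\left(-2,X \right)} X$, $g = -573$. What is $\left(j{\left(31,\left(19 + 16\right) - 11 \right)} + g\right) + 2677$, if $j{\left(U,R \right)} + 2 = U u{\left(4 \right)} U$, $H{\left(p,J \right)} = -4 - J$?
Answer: $-25767$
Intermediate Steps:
$u{\left(X \right)} = 3 + X \left(-4 - X\right)$ ($u{\left(X \right)} = 3 + \left(-4 - X\right) X = 3 + X \left(-4 - X\right)$)
$j{\left(U,R \right)} = -2 - 29 U^{2}$ ($j{\left(U,R \right)} = -2 + U \left(3 - 4 \left(4 + 4\right)\right) U = -2 + U \left(3 - 4 \cdot 8\right) U = -2 + U \left(3 - 32\right) U = -2 + U \left(-29\right) U = -2 + - 29 U U = -2 - 29 U^{2}$)
$\left(j{\left(31,\left(19 + 16\right) - 11 \right)} + g\right) + 2677 = \left(\left(-2 - 29 \cdot 31^{2}\right) - 573\right) + 2677 = \left(\left(-2 - 27869\right) - 573\right) + 2677 = \left(-27871 - 573\right) + 2677 = -28444 + 2677 = -25767$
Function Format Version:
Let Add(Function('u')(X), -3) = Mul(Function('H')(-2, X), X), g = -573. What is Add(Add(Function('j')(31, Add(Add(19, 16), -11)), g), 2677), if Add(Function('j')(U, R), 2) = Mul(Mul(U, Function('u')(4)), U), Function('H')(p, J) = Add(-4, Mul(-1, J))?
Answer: -25767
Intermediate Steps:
Function('u')(X) = Add(3, Mul(X, Add(-4, Mul(-1, X)))) (Function('u')(X) = Add(3, Mul(Add(-4, Mul(-1, X)), X)) = Add(3, Mul(X, Add(-4, Mul(-1, X)))))
Function('j')(U, R) = Add(-2, Mul(-29, Pow(U, 2))) (Function('j')(U, R) = Add(-2, Mul(Mul(U, Add(3, Mul(-1, 4, Add(4, 4)))), U)) = Add(-2, Mul(Mul(U, Add(3, Mul(-1, 4, 8))), U)) = Add(-2, Mul(Mul(U, Add(3, -32)), U)) = Add(-2, Mul(Mul(U, -29), U)) = Add(-2, Mul(Mul(-29, U), U)) = Add(-2, Mul(-29, Pow(U, 2))))
Add(Add(Function('j')(31, Add(Add(19, 16), -11)), g), 2677) = Add(Add(Add(-2, Mul(-29, Pow(31, 2))), -573), 2677) = Add(Add(Add(-2, Mul(-29, 961)), -573), 2677) = Add(Add(Add(-2, -27869), -573), 2677) = Add(Add(-27871, -573), 2677) = Add(-28444, 2677) = -25767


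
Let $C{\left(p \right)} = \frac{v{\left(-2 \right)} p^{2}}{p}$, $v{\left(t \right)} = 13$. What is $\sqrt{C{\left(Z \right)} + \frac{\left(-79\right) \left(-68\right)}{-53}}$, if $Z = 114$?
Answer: $\frac{\sqrt{3878222}}{53} \approx 37.157$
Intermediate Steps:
$C{\left(p \right)} = 13 p$ ($C{\left(p \right)} = \frac{13 p^{2}}{p} = 13 p$)
$\sqrt{C{\left(Z \right)} + \frac{\left(-79\right) \left(-68\right)}{-53}} = \sqrt{13 \cdot 114 + \frac{\left(-79\right) \left(-68\right)}{-53}} = \sqrt{1482 + 5372 \left(- \frac{1}{53}\right)} = \sqrt{1482 - \frac{5372}{53}} = \sqrt{\frac{73174}{53}} = \frac{\sqrt{3878222}}{53}$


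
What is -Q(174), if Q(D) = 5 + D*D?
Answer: -30281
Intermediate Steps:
Q(D) = 5 + D**2
-Q(174) = -(5 + 174**2) = -(5 + 30276) = -1*30281 = -30281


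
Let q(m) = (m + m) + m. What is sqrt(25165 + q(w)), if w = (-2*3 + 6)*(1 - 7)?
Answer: sqrt(25165) ≈ 158.63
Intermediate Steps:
w = 0 (w = (-6 + 6)*(-6) = 0*(-6) = 0)
q(m) = 3*m (q(m) = 2*m + m = 3*m)
sqrt(25165 + q(w)) = sqrt(25165 + 3*0) = sqrt(25165 + 0) = sqrt(25165)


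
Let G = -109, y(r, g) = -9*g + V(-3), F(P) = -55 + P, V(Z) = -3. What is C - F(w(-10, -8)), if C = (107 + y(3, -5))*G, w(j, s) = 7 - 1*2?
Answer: -16191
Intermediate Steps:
w(j, s) = 5 (w(j, s) = 7 - 2 = 5)
y(r, g) = -3 - 9*g (y(r, g) = -9*g - 3 = -3 - 9*g)
C = -16241 (C = (107 + (-3 - 9*(-5)))*(-109) = (107 + (-3 + 45))*(-109) = (107 + 42)*(-109) = 149*(-109) = -16241)
C - F(w(-10, -8)) = -16241 - (-55 + 5) = -16241 - 1*(-50) = -16241 + 50 = -16191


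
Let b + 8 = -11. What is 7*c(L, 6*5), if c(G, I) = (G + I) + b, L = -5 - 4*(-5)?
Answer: 182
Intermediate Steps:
b = -19 (b = -8 - 11 = -19)
L = 15 (L = -5 + 20 = 15)
c(G, I) = -19 + G + I (c(G, I) = (G + I) - 19 = -19 + G + I)
7*c(L, 6*5) = 7*(-19 + 15 + 6*5) = 7*(-19 + 15 + 30) = 7*26 = 182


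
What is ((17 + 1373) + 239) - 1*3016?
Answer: -1387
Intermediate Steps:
((17 + 1373) + 239) - 1*3016 = (1390 + 239) - 3016 = 1629 - 3016 = -1387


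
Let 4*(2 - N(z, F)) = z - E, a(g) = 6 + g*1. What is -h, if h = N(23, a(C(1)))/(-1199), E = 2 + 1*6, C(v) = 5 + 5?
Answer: -7/4796 ≈ -0.0014596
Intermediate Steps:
C(v) = 10
a(g) = 6 + g
E = 8 (E = 2 + 6 = 8)
N(z, F) = 4 - z/4 (N(z, F) = 2 - (z - 1*8)/4 = 2 - (z - 8)/4 = 2 - (-8 + z)/4 = 2 + (2 - z/4) = 4 - z/4)
h = 7/4796 (h = (4 - ¼*23)/(-1199) = (4 - 23/4)*(-1/1199) = -7/4*(-1/1199) = 7/4796 ≈ 0.0014596)
-h = -1*7/4796 = -7/4796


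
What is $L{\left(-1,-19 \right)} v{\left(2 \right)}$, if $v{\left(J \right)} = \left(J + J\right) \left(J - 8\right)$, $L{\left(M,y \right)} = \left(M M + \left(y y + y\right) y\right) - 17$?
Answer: $156336$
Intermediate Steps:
$L{\left(M,y \right)} = -17 + M^{2} + y \left(y + y^{2}\right)$ ($L{\left(M,y \right)} = \left(M^{2} + \left(y^{2} + y\right) y\right) - 17 = \left(M^{2} + \left(y + y^{2}\right) y\right) - 17 = \left(M^{2} + y \left(y + y^{2}\right)\right) - 17 = -17 + M^{2} + y \left(y + y^{2}\right)$)
$v{\left(J \right)} = 2 J \left(-8 + J\right)$
$L{\left(-1,-19 \right)} v{\left(2 \right)} = \left(-17 + \left(-1\right)^{2} + \left(-19\right)^{2} + \left(-19\right)^{3}\right) 2 \cdot 2 \left(-8 + 2\right) = \left(-17 + 1 + 361 - 6859\right) 2 \cdot 2 \left(-6\right) = \left(-6514\right) \left(-24\right) = 156336$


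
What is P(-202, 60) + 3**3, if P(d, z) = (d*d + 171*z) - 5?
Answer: 51086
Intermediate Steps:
P(d, z) = -5 + d**2 + 171*z (P(d, z) = (d**2 + 171*z) - 5 = -5 + d**2 + 171*z)
P(-202, 60) + 3**3 = (-5 + (-202)**2 + 171*60) + 3**3 = (-5 + 40804 + 10260) + 27 = 51059 + 27 = 51086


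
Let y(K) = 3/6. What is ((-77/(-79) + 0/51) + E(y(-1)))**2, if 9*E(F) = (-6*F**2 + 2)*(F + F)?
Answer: 2146225/2022084 ≈ 1.0614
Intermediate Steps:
y(K) = 1/2 (y(K) = 3*(1/6) = 1/2)
E(F) = 2*F*(2 - 6*F**2)/9 (E(F) = ((-6*F**2 + 2)*(F + F))/9 = ((2 - 6*F**2)*(2*F))/9 = (2*F*(2 - 6*F**2))/9 = 2*F*(2 - 6*F**2)/9)
((-77/(-79) + 0/51) + E(y(-1)))**2 = ((-77/(-79) + 0/51) + (4/9)*(1/2)*(1 - 3*(1/2)**2))**2 = ((-77*(-1/79) + 0*(1/51)) + (4/9)*(1/2)*(1 - 3*1/4))**2 = ((77/79 + 0) + (4/9)*(1/2)*(1 - 3/4))**2 = (77/79 + (4/9)*(1/2)*(1/4))**2 = (77/79 + 1/18)**2 = (1465/1422)**2 = 2146225/2022084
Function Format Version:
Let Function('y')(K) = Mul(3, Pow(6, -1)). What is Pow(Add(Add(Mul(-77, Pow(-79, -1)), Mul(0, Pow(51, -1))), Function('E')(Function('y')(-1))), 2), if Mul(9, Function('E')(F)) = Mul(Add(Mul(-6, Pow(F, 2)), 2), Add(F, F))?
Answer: Rational(2146225, 2022084) ≈ 1.0614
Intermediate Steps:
Function('y')(K) = Rational(1, 2) (Function('y')(K) = Mul(3, Rational(1, 6)) = Rational(1, 2))
Function('E')(F) = Mul(Rational(2, 9), F, Add(2, Mul(-6, Pow(F, 2)))) (Function('E')(F) = Mul(Rational(1, 9), Mul(Add(Mul(-6, Pow(F, 2)), 2), Add(F, F))) = Mul(Rational(1, 9), Mul(Add(2, Mul(-6, Pow(F, 2))), Mul(2, F))) = Mul(Rational(1, 9), Mul(2, F, Add(2, Mul(-6, Pow(F, 2))))) = Mul(Rational(2, 9), F, Add(2, Mul(-6, Pow(F, 2)))))
Pow(Add(Add(Mul(-77, Pow(-79, -1)), Mul(0, Pow(51, -1))), Function('E')(Function('y')(-1))), 2) = Pow(Add(Add(Mul(-77, Pow(-79, -1)), Mul(0, Pow(51, -1))), Mul(Rational(4, 9), Rational(1, 2), Add(1, Mul(-3, Pow(Rational(1, 2), 2))))), 2) = Pow(Add(Add(Mul(-77, Rational(-1, 79)), Mul(0, Rational(1, 51))), Mul(Rational(4, 9), Rational(1, 2), Add(1, Mul(-3, Rational(1, 4))))), 2) = Pow(Add(Add(Rational(77, 79), 0), Mul(Rational(4, 9), Rational(1, 2), Add(1, Rational(-3, 4)))), 2) = Pow(Add(Rational(77, 79), Mul(Rational(4, 9), Rational(1, 2), Rational(1, 4))), 2) = Pow(Add(Rational(77, 79), Rational(1, 18)), 2) = Pow(Rational(1465, 1422), 2) = Rational(2146225, 2022084)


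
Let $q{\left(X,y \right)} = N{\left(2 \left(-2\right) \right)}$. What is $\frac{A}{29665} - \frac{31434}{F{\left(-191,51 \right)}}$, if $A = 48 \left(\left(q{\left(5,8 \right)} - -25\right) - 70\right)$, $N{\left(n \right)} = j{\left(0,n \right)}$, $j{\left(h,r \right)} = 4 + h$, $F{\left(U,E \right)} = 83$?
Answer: $- \frac{932652954}{2462195} \approx -378.79$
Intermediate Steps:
$N{\left(n \right)} = 4$ ($N{\left(n \right)} = 4 + 0 = 4$)
$q{\left(X,y \right)} = 4$
$A = -1968$ ($A = 48 \left(\left(4 - -25\right) - 70\right) = 48 \left(\left(4 + 25\right) - 70\right) = 48 \left(29 - 70\right) = 48 \left(-41\right) = -1968$)
$\frac{A}{29665} - \frac{31434}{F{\left(-191,51 \right)}} = - \frac{1968}{29665} - \frac{31434}{83} = - \frac{932652954}{2462195}$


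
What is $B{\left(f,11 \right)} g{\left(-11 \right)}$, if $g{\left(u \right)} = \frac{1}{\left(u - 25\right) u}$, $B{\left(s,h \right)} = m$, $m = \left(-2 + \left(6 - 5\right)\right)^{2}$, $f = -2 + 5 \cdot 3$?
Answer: $\frac{1}{396} \approx 0.0025253$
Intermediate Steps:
$f = 13$ ($f = -2 + 15 = 13$)
$m = 1$ ($m = \left(-2 + 1\right)^{2} = \left(-1\right)^{2} = 1$)
$B{\left(s,h \right)} = 1$
$g{\left(u \right)} = \frac{1}{u \left(-25 + u\right)}$ ($g{\left(u \right)} = \frac{1}{\left(-25 + u\right) u} = \frac{1}{u \left(-25 + u\right)}$)
$B{\left(f,11 \right)} g{\left(-11 \right)} = 1 \frac{1}{\left(-11\right) \left(-25 - 11\right)} = 1 \left(- \frac{1}{11 \left(-36\right)}\right) = 1 \left(\left(- \frac{1}{11}\right) \left(- \frac{1}{36}\right)\right) = 1 \cdot \frac{1}{396} = \frac{1}{396}$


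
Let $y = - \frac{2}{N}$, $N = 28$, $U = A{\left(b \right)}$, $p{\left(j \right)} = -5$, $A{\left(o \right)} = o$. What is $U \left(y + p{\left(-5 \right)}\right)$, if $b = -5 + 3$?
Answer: $\frac{71}{7} \approx 10.143$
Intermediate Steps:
$b = -2$
$U = -2$
$y = - \frac{1}{14}$ ($y = - \frac{2}{28} = \left(-2\right) \frac{1}{28} = - \frac{1}{14} \approx -0.071429$)
$U \left(y + p{\left(-5 \right)}\right) = - 2 \left(- \frac{1}{14} - 5\right) = \left(-2\right) \left(- \frac{71}{14}\right) = \frac{71}{7}$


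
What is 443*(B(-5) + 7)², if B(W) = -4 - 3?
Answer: 0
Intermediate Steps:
B(W) = -7
443*(B(-5) + 7)² = 443*(-7 + 7)² = 443*0² = 443*0 = 0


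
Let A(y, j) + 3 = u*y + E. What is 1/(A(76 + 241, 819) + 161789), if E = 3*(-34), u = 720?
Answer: 1/389924 ≈ 2.5646e-6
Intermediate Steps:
E = -102
A(y, j) = -105 + 720*y (A(y, j) = -3 + (720*y - 102) = -3 + (-102 + 720*y) = -105 + 720*y)
1/(A(76 + 241, 819) + 161789) = 1/((-105 + 720*(76 + 241)) + 161789) = 1/((-105 + 720*317) + 161789) = 1/((-105 + 228240) + 161789) = 1/(228135 + 161789) = 1/389924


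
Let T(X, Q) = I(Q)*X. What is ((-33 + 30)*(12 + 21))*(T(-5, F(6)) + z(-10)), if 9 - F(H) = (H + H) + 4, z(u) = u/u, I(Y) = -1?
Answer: -594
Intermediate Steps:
z(u) = 1
F(H) = 5 - 2*H (F(H) = 9 - ((H + H) + 4) = 9 - (2*H + 4) = 9 - (4 + 2*H) = 9 + (-4 - 2*H) = 5 - 2*H)
T(X, Q) = -X
((-33 + 30)*(12 + 21))*(T(-5, F(6)) + z(-10)) = ((-33 + 30)*(12 + 21))*(-1*(-5) + 1) = (-3*33)*(5 + 1) = -99*6 = -594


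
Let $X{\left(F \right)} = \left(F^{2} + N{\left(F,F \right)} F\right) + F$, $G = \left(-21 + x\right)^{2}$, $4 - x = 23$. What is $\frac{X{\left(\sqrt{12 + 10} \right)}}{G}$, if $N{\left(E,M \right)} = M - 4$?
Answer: $\frac{11}{400} - \frac{3 \sqrt{22}}{1600} \approx 0.018705$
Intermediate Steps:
$x = -19$ ($x = 4 - 23 = -19$)
$N{\left(E,M \right)} = -4 + M$ ($N{\left(E,M \right)} = M - 4 = -4 + M$)
$G = 1600$ ($G = \left(-21 - 19\right)^{2} = \left(-40\right)^{2} = 1600$)
$X{\left(F \right)} = F + F^{2} + F \left(-4 + F\right)$ ($X{\left(F \right)} = \left(F^{2} + \left(-4 + F\right) F\right) + F = \left(F^{2} + F \left(-4 + F\right)\right) + F = F + F^{2} + F \left(-4 + F\right)$)
$\frac{X{\left(\sqrt{12 + 10} \right)}}{G} = \frac{\sqrt{12 + 10} \left(-3 + 2 \sqrt{12 + 10}\right)}{1600} = \sqrt{22} \left(-3 + 2 \sqrt{22}\right) \frac{1}{1600} = \frac{\sqrt{22} \left(-3 + 2 \sqrt{22}\right)}{1600}$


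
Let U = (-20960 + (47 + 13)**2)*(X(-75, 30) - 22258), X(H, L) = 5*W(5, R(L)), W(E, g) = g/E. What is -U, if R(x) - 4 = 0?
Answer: -386329440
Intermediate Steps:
R(x) = 4 (R(x) = 4 + 0 = 4)
X(H, L) = 4 (X(H, L) = 5*(4/5) = 4)
U = 386329440 (U = (-20960 + (47 + 13)**2)*(4 - 22258) = (-20960 + 60**2)*(-22254) = (-20960 + 3600)*(-22254) = -17360*(-22254) = 386329440)
-U = -1*386329440 = -386329440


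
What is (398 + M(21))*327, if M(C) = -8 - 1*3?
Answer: 126549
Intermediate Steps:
M(C) = -11 (M(C) = -8 - 3 = -11)
(398 + M(21))*327 = (398 - 11)*327 = 387*327 = 126549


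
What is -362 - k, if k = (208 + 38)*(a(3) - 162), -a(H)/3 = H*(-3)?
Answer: 32848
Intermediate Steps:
a(H) = 9*H (a(H) = -3*H*(-3) = -(-9)*H = 9*H)
k = -33210 (k = (208 + 38)*(9*3 - 162) = 246*(27 - 162) = 246*(-135) = -33210)
-362 - k = -362 - 1*(-33210) = -362 + 33210 = 32848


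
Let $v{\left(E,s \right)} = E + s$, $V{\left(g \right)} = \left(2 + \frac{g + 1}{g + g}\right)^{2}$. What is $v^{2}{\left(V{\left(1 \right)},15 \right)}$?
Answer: $576$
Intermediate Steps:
$V{\left(g \right)} = \left(2 + \frac{1 + g}{2 g}\right)^{2}$
$v^{2}{\left(V{\left(1 \right)},15 \right)} = \left(\frac{\left(1 + 5 \cdot 1\right)^{2}}{4 \cdot 1} + 15\right)^{2} = \left(\frac{1}{4} \cdot 1 \left(1 + 5\right)^{2} + 15\right)^{2} = \left(\frac{1}{4} \cdot 1 \cdot 6^{2} + 15\right)^{2} = \left(\frac{1}{4} \cdot 1 \cdot 36 + 15\right)^{2} = \left(9 + 15\right)^{2} = 24^{2} = 576$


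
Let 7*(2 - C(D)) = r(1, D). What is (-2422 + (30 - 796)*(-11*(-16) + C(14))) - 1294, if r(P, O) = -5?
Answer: -984278/7 ≈ -1.4061e+5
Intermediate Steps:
C(D) = 19/7 (C(D) = 2 - 1/7*(-5) = 2 + 5/7 = 19/7)
(-2422 + (30 - 796)*(-11*(-16) + C(14))) - 1294 = (-2422 + (30 - 796)*(-11*(-16) + 19/7)) - 1294 = (-2422 - 766*(176 + 19/7)) - 1294 = (-2422 - 766*1251/7) - 1294 = (-2422 - 958266/7) - 1294 = -975220/7 - 1294 = -984278/7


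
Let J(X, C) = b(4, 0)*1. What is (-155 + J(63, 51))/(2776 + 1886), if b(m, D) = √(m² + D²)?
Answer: -151/4662 ≈ -0.032390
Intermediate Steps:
b(m, D) = √(D² + m²)
J(X, C) = 4 (J(X, C) = √(0² + 4²)*1 = √(0 + 16)*1 = √16*1 = 4*1 = 4)
(-155 + J(63, 51))/(2776 + 1886) = (-155 + 4)/(2776 + 1886) = -151/4662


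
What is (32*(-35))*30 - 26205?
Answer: -59805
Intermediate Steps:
(32*(-35))*30 - 26205 = -1120*30 - 26205 = -33600 - 26205 = -59805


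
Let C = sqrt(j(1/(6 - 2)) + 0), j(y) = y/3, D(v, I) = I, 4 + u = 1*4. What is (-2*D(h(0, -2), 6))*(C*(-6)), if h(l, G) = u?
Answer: 12*sqrt(3) ≈ 20.785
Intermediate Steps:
u = 0 (u = -4 + 1*4 = -4 + 4 = 0)
h(l, G) = 0
j(y) = y/3 (j(y) = y*(1/3) = y/3)
C = sqrt(3)/6 (C = sqrt(1/(3*(6 - 2)) + 0) = sqrt((1/3)/4 + 0) = sqrt((1/3)*(1/4) + 0) = sqrt(1/12 + 0) = sqrt(1/12) = sqrt(3)/6 ≈ 0.28868)
(-2*D(h(0, -2), 6))*(C*(-6)) = (-2*6)*((sqrt(3)/6)*(-6)) = -(-12)*sqrt(3) = 12*sqrt(3)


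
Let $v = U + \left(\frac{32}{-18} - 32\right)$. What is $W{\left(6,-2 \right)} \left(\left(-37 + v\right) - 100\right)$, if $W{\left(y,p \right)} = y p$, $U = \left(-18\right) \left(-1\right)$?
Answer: $\frac{5500}{3} \approx 1833.3$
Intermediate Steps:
$U = 18$
$W{\left(y,p \right)} = p y$
$v = - \frac{142}{9}$ ($v = 18 + \left(\frac{32}{-18} - 32\right) = 18 + \left(32 \left(- \frac{1}{18}\right) - 32\right) = 18 - \frac{304}{9} = - \frac{142}{9} \approx -15.778$)
$W{\left(6,-2 \right)} \left(\left(-37 + v\right) - 100\right) = \left(-2\right) 6 \left(\left(-37 - \frac{142}{9}\right) - 100\right) = - 12 \left(- \frac{475}{9} - 100\right) = \left(-12\right) \left(- \frac{1375}{9}\right) = \frac{5500}{3}$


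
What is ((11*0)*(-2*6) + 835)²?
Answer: 697225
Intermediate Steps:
((11*0)*(-2*6) + 835)² = (0*(-12) + 835)² = (0 + 835)² = 835² = 697225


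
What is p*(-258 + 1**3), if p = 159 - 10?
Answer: -38293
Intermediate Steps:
p = 149
p*(-258 + 1**3) = 149*(-258 + 1**3) = 149*(-258 + 1) = 149*(-257) = -38293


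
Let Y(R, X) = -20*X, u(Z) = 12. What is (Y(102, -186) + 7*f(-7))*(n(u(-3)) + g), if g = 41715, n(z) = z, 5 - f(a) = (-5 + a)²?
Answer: 114624069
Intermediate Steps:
f(a) = 5 - (-5 + a)²
(Y(102, -186) + 7*f(-7))*(n(u(-3)) + g) = (-20*(-186) + 7*(5 - (-5 - 7)²))*(12 + 41715) = (3720 + 7*(5 - 1*(-12)²))*41727 = (3720 + 7*(5 - 1*144))*41727 = (3720 + 7*(5 - 144))*41727 = (3720 + 7*(-139))*41727 = (3720 - 973)*41727 = 2747*41727 = 114624069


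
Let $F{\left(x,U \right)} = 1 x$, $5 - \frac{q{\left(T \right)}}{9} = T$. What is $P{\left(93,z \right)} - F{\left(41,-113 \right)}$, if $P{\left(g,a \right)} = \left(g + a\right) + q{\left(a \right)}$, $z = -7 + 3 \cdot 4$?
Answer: $57$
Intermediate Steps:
$z = 5$ ($z = -7 + 12 = 5$)
$q{\left(T \right)} = 45 - 9 T$
$F{\left(x,U \right)} = x$
$P{\left(g,a \right)} = 45 + g - 8 a$ ($P{\left(g,a \right)} = \left(g + a\right) - \left(-45 + 9 a\right) = \left(a + g\right) - \left(-45 + 9 a\right) = 45 + g - 8 a$)
$P{\left(93,z \right)} - F{\left(41,-113 \right)} = \left(45 + 93 - 40\right) - 41 = 98 - 41 = 57$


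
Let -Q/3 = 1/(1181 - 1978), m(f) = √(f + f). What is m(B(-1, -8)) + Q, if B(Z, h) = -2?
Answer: 3/797 + 2*I ≈ 0.0037641 + 2.0*I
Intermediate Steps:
m(f) = √2*√f (m(f) = √(2*f) = √2*√f)
Q = 3/797 (Q = -3/(1181 - 1978) = -3/(-797) = -3*(-1/797) = 3/797 ≈ 0.0037641)
m(B(-1, -8)) + Q = √2*√(-2) + 3/797 = √2*(I*√2) + 3/797 = 2*I + 3/797 = 3/797 + 2*I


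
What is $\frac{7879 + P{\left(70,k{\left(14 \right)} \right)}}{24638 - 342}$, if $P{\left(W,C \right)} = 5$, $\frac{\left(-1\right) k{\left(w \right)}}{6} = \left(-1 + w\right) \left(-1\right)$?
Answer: $\frac{1971}{6074} \approx 0.3245$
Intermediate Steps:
$k{\left(w \right)} = -6 + 6 w$ ($k{\left(w \right)} = - 6 \left(-1 + w\right) \left(-1\right) = - 6 \left(1 - w\right) = -6 + 6 w$)
$\frac{7879 + P{\left(70,k{\left(14 \right)} \right)}}{24638 - 342} = \frac{7879 + 5}{24638 - 342} = \frac{7884}{24296} = 7884 \cdot \frac{1}{24296} = \frac{1971}{6074}$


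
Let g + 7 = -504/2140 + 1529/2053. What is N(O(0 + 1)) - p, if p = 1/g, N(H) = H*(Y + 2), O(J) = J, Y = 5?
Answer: 51002391/7129148 ≈ 7.1541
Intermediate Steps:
g = -7129148/1098355 (g = -7 + (-504/2140 + 1529/2053) = -7 + (-504*1/2140 + 1529*(1/2053)) = -7 + (-126/535 + 1529/2053) = -7 + 559337/1098355 = -7129148/1098355 ≈ -6.4908)
N(H) = 7*H (N(H) = H*(5 + 2) = H*7 = 7*H)
p = -1098355/7129148 (p = 1/(-7129148/1098355) = -1098355/7129148 ≈ -0.15407)
N(O(0 + 1)) - p = 7*(0 + 1) - 1*(-1098355/7129148) = 7*1 + 1098355/7129148 = 7 + 1098355/7129148 = 51002391/7129148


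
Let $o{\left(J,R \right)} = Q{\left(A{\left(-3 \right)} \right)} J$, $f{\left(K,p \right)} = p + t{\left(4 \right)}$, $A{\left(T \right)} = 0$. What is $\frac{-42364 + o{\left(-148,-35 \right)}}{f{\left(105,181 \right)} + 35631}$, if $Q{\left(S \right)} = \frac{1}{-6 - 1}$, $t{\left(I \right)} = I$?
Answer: $- \frac{37050}{31339} \approx -1.1822$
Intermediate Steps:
$f{\left(K,p \right)} = 4 + p$ ($f{\left(K,p \right)} = p + 4 = 4 + p$)
$Q{\left(S \right)} = - \frac{1}{7}$ ($Q{\left(S \right)} = \frac{1}{-7} = - \frac{1}{7}$)
$o{\left(J,R \right)} = - \frac{J}{7}$
$\frac{-42364 + o{\left(-148,-35 \right)}}{f{\left(105,181 \right)} + 35631} = \frac{-42364 - - \frac{148}{7}}{\left(4 + 181\right) + 35631} = \frac{-42364 + \frac{148}{7}}{185 + 35631} = - \frac{296400}{7 \cdot 35816} = \left(- \frac{296400}{7}\right) \frac{1}{35816} = - \frac{37050}{31339}$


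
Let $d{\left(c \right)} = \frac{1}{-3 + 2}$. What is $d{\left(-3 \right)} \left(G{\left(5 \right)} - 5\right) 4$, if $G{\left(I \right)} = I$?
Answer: $0$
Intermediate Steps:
$d{\left(c \right)} = -1$ ($d{\left(c \right)} = \frac{1}{-1} = -1$)
$d{\left(-3 \right)} \left(G{\left(5 \right)} - 5\right) 4 = - \left(5 - 5\right) 4 = - 0 \cdot 4 = \left(-1\right) 0 = 0$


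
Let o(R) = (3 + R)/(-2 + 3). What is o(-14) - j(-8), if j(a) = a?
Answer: -3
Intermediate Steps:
o(R) = 3 + R (o(R) = (3 + R)/1 = (3 + R)*1 = 3 + R)
o(-14) - j(-8) = (3 - 14) - 1*(-8) = -11 + 8 = -3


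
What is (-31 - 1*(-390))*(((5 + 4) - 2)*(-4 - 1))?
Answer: -12565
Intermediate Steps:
(-31 - 1*(-390))*(((5 + 4) - 2)*(-4 - 1)) = (-31 + 390)*((9 - 2)*(-5)) = 359*(7*(-5)) = 359*(-35) = -12565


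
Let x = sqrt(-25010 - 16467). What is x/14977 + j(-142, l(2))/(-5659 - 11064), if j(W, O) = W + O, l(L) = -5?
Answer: 21/2389 + I*sqrt(41477)/14977 ≈ 0.0087903 + 0.013598*I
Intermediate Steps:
x = I*sqrt(41477) (x = sqrt(-41477) = I*sqrt(41477) ≈ 203.66*I)
j(W, O) = O + W
x/14977 + j(-142, l(2))/(-5659 - 11064) = (I*sqrt(41477))/14977 + (-5 - 142)/(-5659 - 11064) = (I*sqrt(41477))*(1/14977) - 147/(-16723) = I*sqrt(41477)/14977 - 147*(-1/16723) = I*sqrt(41477)/14977 + 21/2389 = 21/2389 + I*sqrt(41477)/14977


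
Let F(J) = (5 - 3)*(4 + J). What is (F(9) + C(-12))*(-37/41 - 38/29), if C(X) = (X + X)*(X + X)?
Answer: -1583862/1189 ≈ -1332.1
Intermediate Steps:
F(J) = 8 + 2*J (F(J) = 2*(4 + J) = 8 + 2*J)
C(X) = 4*X² (C(X) = (2*X)*(2*X) = 4*X²)
(F(9) + C(-12))*(-37/41 - 38/29) = ((8 + 2*9) + 4*(-12)²)*(-37/41 - 38/29) = ((8 + 18) + 4*144)*(-37*1/41 - 38*1/29) = (26 + 576)*(-37/41 - 38/29) = 602*(-2631/1189) = -1583862/1189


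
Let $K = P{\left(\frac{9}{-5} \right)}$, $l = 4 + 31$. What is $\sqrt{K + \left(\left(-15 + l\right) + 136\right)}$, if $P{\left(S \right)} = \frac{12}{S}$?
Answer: $\frac{8 \sqrt{21}}{3} \approx 12.22$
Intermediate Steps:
$l = 35$
$K = - \frac{20}{3}$ ($K = \frac{12}{9 \frac{1}{-5}} = \frac{12}{9 \left(- \frac{1}{5}\right)} = \frac{12}{- \frac{9}{5}} = 12 \left(- \frac{5}{9}\right) = - \frac{20}{3} \approx -6.6667$)
$\sqrt{K + \left(\left(-15 + l\right) + 136\right)} = \sqrt{- \frac{20}{3} + \left(\left(-15 + 35\right) + 136\right)} = \sqrt{- \frac{20}{3} + \left(20 + 136\right)} = \sqrt{- \frac{20}{3} + 156} = \sqrt{\frac{448}{3}} = \frac{8 \sqrt{21}}{3}$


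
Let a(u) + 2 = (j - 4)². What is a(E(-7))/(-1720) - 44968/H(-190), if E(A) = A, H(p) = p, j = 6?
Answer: 3867229/16340 ≈ 236.67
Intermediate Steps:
a(u) = 2 (a(u) = -2 + (6 - 4)² = -2 + 2² = -2 + 4 = 2)
a(E(-7))/(-1720) - 44968/H(-190) = 2/(-1720) - 44968/(-190) = 2*(-1/1720) - 44968*(-1/190) = -1/860 + 22484/95 = 3867229/16340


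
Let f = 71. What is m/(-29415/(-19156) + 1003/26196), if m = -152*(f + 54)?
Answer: -20200002000/1673239 ≈ -12072.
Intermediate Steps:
m = -19000 (m = -152*(71 + 54) = -152*125 = -19000)
m/(-29415/(-19156) + 1003/26196) = -19000/(-29415/(-19156) + 1003/26196) = -19000/(-29415*(-1/19156) + 1003*(1/26196)) = -19000/(29415/19156 + 17/444) = -19000/1673239/1063158 = -19000*1063158/1673239 = -20200002000/1673239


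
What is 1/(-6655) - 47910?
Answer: -318841051/6655 ≈ -47910.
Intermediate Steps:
1/(-6655) - 47910 = -1/6655 - 47910 = -318841051/6655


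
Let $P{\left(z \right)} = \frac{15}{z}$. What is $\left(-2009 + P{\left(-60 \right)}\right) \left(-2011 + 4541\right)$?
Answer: $- \frac{10166805}{2} \approx -5.0834 \cdot 10^{6}$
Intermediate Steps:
$\left(-2009 + P{\left(-60 \right)}\right) \left(-2011 + 4541\right) = \left(-2009 + \frac{15}{-60}\right) \left(-2011 + 4541\right) = \left(-2009 + 15 \left(- \frac{1}{60}\right)\right) 2530 = \left(-2009 - \frac{1}{4}\right) 2530 = \left(- \frac{8037}{4}\right) 2530 = - \frac{10166805}{2}$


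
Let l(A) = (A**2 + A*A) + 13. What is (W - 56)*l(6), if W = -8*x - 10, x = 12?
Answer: -13770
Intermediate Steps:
W = -106 (W = -8*12 - 10 = -96 - 10 = -106)
l(A) = 13 + 2*A**2 (l(A) = (A**2 + A**2) + 13 = 2*A**2 + 13 = 13 + 2*A**2)
(W - 56)*l(6) = (-106 - 56)*(13 + 2*6**2) = -162*(13 + 2*36) = -162*(13 + 72) = -162*85 = -13770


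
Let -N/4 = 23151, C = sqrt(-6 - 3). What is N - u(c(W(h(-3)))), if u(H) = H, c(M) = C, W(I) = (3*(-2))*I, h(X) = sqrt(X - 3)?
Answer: -92604 - 3*I ≈ -92604.0 - 3.0*I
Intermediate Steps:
h(X) = sqrt(-3 + X)
W(I) = -6*I
C = 3*I (C = sqrt(-9) = 3*I ≈ 3.0*I)
N = -92604 (N = -4*23151 = -92604)
c(M) = 3*I
N - u(c(W(h(-3)))) = -92604 - 3*I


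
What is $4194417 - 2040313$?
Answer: $2154104$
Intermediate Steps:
$4194417 - 2040313 = 2154104$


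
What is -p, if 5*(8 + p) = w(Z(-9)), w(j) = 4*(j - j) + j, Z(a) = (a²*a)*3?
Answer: 2227/5 ≈ 445.40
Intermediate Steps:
Z(a) = 3*a³ (Z(a) = a³*3 = 3*a³)
w(j) = j (w(j) = 4*0 + j = 0 + j = j)
p = -2227/5 (p = -8 + (3*(-9)³)/5 = -8 + (3*(-729))/5 = -8 + (⅕)*(-2187) = -8 - 2187/5 = -2227/5 ≈ -445.40)
-p = -1*(-2227/5) = 2227/5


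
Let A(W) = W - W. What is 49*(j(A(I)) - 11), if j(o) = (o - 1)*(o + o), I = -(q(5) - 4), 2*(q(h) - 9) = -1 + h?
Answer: -539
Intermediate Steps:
q(h) = 17/2 + h/2 (q(h) = 9 + (-1 + h)/2 = 9 + (-½ + h/2) = 17/2 + h/2)
I = -7 (I = -((17/2 + (½)*5) - 4) = -((17/2 + 5/2) - 4) = -(11 - 4) = -1*7 = -7)
A(W) = 0
j(o) = 2*o*(-1 + o) (j(o) = (-1 + o)*(2*o) = 2*o*(-1 + o))
49*(j(A(I)) - 11) = 49*(2*0*(-1 + 0) - 11) = 49*(2*0*(-1) - 11) = 49*(0 - 11) = 49*(-11) = -539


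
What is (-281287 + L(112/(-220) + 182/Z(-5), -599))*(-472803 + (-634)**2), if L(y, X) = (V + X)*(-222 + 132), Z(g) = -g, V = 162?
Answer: 17141927579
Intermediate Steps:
L(y, X) = -14580 - 90*X (L(y, X) = (162 + X)*(-222 + 132) = (162 + X)*(-90) = -14580 - 90*X)
(-281287 + L(112/(-220) + 182/Z(-5), -599))*(-472803 + (-634)**2) = (-281287 + (-14580 - 90*(-599)))*(-472803 + (-634)**2) = (-281287 + (-14580 + 53910))*(-472803 + 401956) = (-281287 + 39330)*(-70847) = -241957*(-70847) = 17141927579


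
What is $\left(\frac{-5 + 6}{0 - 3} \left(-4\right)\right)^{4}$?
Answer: $\frac{256}{81} \approx 3.1605$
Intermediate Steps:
$\left(\frac{-5 + 6}{0 - 3} \left(-4\right)\right)^{4} = \left(1 \frac{1}{-3} \left(-4\right)\right)^{4} = \left(1 \left(- \frac{1}{3}\right) \left(-4\right)\right)^{4} = \left(\left(- \frac{1}{3}\right) \left(-4\right)\right)^{4} = \left(\frac{4}{3}\right)^{4} = \frac{256}{81}$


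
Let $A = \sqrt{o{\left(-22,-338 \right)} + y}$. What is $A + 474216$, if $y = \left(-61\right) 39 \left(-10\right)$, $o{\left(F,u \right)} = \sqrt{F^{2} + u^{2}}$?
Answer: $474216 + \sqrt{23790 + 2 \sqrt{28682}} \approx 4.7437 \cdot 10^{5}$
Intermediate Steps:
$y = 23790$ ($y = \left(-2379\right) \left(-10\right) = 23790$)
$A = \sqrt{23790 + 2 \sqrt{28682}}$ ($A = \sqrt{\sqrt{\left(-22\right)^{2} + \left(-338\right)^{2}} + 23790} = \sqrt{\sqrt{484 + 114244} + 23790} = \sqrt{\sqrt{114728} + 23790} = \sqrt{2 \sqrt{28682} + 23790} = \sqrt{23790 + 2 \sqrt{28682}} \approx 155.33$)
$A + 474216 = \sqrt{23790 + 2 \sqrt{28682}} + 474216 = 474216 + \sqrt{23790 + 2 \sqrt{28682}}$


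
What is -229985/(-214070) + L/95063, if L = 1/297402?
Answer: 325105948814959/302608563430341 ≈ 1.0743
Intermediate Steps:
L = 1/297402 ≈ 3.3625e-6
-229985/(-214070) + L/95063 = -229985/(-214070) + (1/297402)/95063 = -229985*(-1/214070) + (1/297402)*(1/95063) = 45997/42814 + 1/28271926326 = 325105948814959/302608563430341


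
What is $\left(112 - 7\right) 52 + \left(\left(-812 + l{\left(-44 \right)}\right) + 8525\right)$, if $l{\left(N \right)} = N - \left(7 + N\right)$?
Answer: $13166$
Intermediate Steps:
$l{\left(N \right)} = -7$
$\left(112 - 7\right) 52 + \left(\left(-812 + l{\left(-44 \right)}\right) + 8525\right) = \left(112 - 7\right) 52 + \left(\left(-812 - 7\right) + 8525\right) = 105 \cdot 52 + \left(-819 + 8525\right) = 5460 + 7706 = 13166$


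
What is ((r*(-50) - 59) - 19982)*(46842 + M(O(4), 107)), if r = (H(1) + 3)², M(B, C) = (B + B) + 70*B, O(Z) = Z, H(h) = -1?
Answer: -953958330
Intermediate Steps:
M(B, C) = 72*B (M(B, C) = 2*B + 70*B = 72*B)
r = 4 (r = (-1 + 3)² = 2² = 4)
((r*(-50) - 59) - 19982)*(46842 + M(O(4), 107)) = ((4*(-50) - 59) - 19982)*(46842 + 72*4) = ((-200 - 59) - 19982)*(46842 + 288) = (-259 - 19982)*47130 = -20241*47130 = -953958330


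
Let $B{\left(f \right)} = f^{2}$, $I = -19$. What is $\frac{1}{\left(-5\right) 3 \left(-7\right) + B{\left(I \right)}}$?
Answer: $\frac{1}{466} \approx 0.0021459$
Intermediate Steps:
$\frac{1}{\left(-5\right) 3 \left(-7\right) + B{\left(I \right)}} = \frac{1}{\left(-5\right) 3 \left(-7\right) + \left(-19\right)^{2}} = \frac{1}{\left(-15\right) \left(-7\right) + 361} = \frac{1}{105 + 361} = \frac{1}{466}$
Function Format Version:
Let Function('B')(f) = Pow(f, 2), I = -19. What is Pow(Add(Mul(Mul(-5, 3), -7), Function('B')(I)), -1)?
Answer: Rational(1, 466) ≈ 0.0021459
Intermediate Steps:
Pow(Add(Mul(Mul(-5, 3), -7), Function('B')(I)), -1) = Pow(Add(Mul(Mul(-5, 3), -7), Pow(-19, 2)), -1) = Pow(Add(Mul(-15, -7), 361), -1) = Pow(Add(105, 361), -1) = Pow(466, -1) = Rational(1, 466)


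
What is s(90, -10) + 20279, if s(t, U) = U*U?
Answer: 20379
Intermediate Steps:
s(t, U) = U²
s(90, -10) + 20279 = (-10)² + 20279 = 100 + 20279 = 20379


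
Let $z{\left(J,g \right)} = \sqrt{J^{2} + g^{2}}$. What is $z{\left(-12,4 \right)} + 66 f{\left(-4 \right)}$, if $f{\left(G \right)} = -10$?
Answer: $-660 + 4 \sqrt{10} \approx -647.35$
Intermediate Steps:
$z{\left(-12,4 \right)} + 66 f{\left(-4 \right)} = \sqrt{\left(-12\right)^{2} + 4^{2}} + 66 \left(-10\right) = \sqrt{144 + 16} - 660 = \sqrt{160} - 660 = 4 \sqrt{10} - 660 = -660 + 4 \sqrt{10}$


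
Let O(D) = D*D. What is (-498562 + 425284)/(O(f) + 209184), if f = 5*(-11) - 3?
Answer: -36639/106274 ≈ -0.34476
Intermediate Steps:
f = -58 (f = -55 - 3 = -58)
O(D) = D²
(-498562 + 425284)/(O(f) + 209184) = (-498562 + 425284)/((-58)² + 209184) = -73278/(3364 + 209184) = -73278/212548 = -73278*1/212548 = -36639/106274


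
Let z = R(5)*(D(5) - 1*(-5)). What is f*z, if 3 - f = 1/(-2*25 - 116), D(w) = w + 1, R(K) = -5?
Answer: -27445/166 ≈ -165.33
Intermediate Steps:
D(w) = 1 + w
f = 499/166 (f = 3 - 1/(-2*25 - 116) = 3 - 1/(-50 - 116) = 3 - 1/(-166) = 3 - 1*(-1/166) = 3 + 1/166 = 499/166 ≈ 3.0060)
z = -55 (z = -5*((1 + 5) - 1*(-5)) = -5*(6 + 5) = -5*11 = -55)
f*z = (499/166)*(-55) = -27445/166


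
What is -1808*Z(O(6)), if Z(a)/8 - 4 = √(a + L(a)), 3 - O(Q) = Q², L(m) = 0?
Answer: -57856 - 14464*I*√33 ≈ -57856.0 - 83089.0*I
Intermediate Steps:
O(Q) = 3 - Q²
Z(a) = 32 + 8*√a (Z(a) = 32 + 8*√(a + 0) = 32 + 8*√a)
-1808*Z(O(6)) = -1808*(32 + 8*√(3 - 1*6²)) = -1808*(32 + 8*√(3 - 1*36)) = -1808*(32 + 8*√(3 - 36)) = -1808*(32 + 8*√(-33)) = -1808*(32 + 8*(I*√33)) = -1808*(32 + 8*I*√33) = -57856 - 14464*I*√33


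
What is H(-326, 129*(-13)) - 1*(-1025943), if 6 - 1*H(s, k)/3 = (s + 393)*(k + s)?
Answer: 1428564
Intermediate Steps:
H(s, k) = 18 - 3*(393 + s)*(k + s) (H(s, k) = 18 - 3*(s + 393)*(k + s) = 18 - 3*(393 + s)*(k + s))
H(-326, 129*(-13)) - 1*(-1025943) = (18 - 152091*(-13) - 1179*(-326) - 3*(-326)² - 3*129*(-13)*(-326)) - 1*(-1025943) = (18 - 1179*(-1677) + 384354 - 3*106276 - 3*(-1677)*(-326)) + 1025943 = (18 + 1977183 + 384354 - 318828 - 1640106) + 1025943 = 402621 + 1025943 = 1428564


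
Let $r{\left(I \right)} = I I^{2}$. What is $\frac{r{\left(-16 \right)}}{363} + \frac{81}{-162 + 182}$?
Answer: $- \frac{52517}{7260} \approx -7.2337$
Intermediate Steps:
$r{\left(I \right)} = I^{3}$
$\frac{r{\left(-16 \right)}}{363} + \frac{81}{-162 + 182} = \frac{\left(-16\right)^{3}}{363} + \frac{81}{-162 + 182} = \left(-4096\right) \frac{1}{363} + \frac{81}{20} = - \frac{4096}{363} + 81 \cdot \frac{1}{20} = - \frac{4096}{363} + \frac{81}{20} = - \frac{52517}{7260}$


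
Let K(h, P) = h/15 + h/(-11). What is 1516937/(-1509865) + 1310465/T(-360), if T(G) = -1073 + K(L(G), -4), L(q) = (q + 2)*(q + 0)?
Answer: -21834916107702/69711976915 ≈ -313.22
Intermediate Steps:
L(q) = q*(2 + q) (L(q) = (2 + q)*q = q*(2 + q))
K(h, P) = -4*h/165 (K(h, P) = h*(1/15) + h*(-1/11) = h/15 - h/11 = -4*h/165)
T(G) = -1073 - 4*G*(2 + G)/165
1516937/(-1509865) + 1310465/T(-360) = 1516937/(-1509865) + 1310465/(-1073 - 4/165*(-360)*(2 - 360)) = 1516937*(-1/1509865) + 1310465/(-1073 - 4/165*(-360)*(-358)) = -1516937/1509865 + 1310465/(-1073 - 34368/11) = -1516937/1509865 + 1310465/(-46171/11) = -1516937/1509865 + 1310465*(-11/46171) = -1516937/1509865 - 14415115/46171 = -21834916107702/69711976915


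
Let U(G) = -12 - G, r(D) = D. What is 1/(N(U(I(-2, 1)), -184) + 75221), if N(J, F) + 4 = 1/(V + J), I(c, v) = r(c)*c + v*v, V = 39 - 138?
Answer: 116/8725171 ≈ 1.3295e-5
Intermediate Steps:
V = -99
I(c, v) = c**2 + v**2 (I(c, v) = c*c + v*v = c**2 + v**2)
N(J, F) = -4 + 1/(-99 + J)
1/(N(U(I(-2, 1)), -184) + 75221) = 1/((397 - 4*(-12 - ((-2)**2 + 1**2)))/(-99 + (-12 - ((-2)**2 + 1**2))) + 75221) = 1/((397 - 4*(-12 - (4 + 1)))/(-99 + (-12 - (4 + 1))) + 75221) = 1/((397 - 4*(-12 - 1*5))/(-99 + (-12 - 1*5)) + 75221) = 1/((397 - 4*(-12 - 5))/(-99 + (-12 - 5)) + 75221) = 1/((397 - 4*(-17))/(-99 - 17) + 75221) = 1/((397 + 68)/(-116) + 75221) = 1/(-1/116*465 + 75221) = 1/(-465/116 + 75221) = 1/(8725171/116) = 116/8725171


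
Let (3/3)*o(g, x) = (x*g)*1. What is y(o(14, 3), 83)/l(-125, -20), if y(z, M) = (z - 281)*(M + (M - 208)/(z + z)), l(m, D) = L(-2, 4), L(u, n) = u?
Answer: 1636433/168 ≈ 9740.7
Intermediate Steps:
l(m, D) = -2
o(g, x) = g*x (o(g, x) = (x*g)*1 = (g*x)*1 = g*x)
y(z, M) = (-281 + z)*(M + (-208 + M)/(2*z)) (y(z, M) = (-281 + z)*(M + (-208 + M)/((2*z))) = (-281 + z)*(M + (-208 + M)*(1/(2*z))) = (-281 + z)*(M + (-208 + M)/(2*z)))
y(o(14, 3), 83)/l(-125, -20) = ((58448 - 281*83 - 14*3*(208 + 561*83 - 2*83*14*3))/(2*((14*3))))/(-2) = ((½)*(58448 - 23323 - 1*42*(208 + 46563 - 2*83*42))/42)*(-½) = ((½)*(1/42)*(58448 - 23323 - 1*42*(208 + 46563 - 6972)))*(-½) = ((½)*(1/42)*(58448 - 23323 - 1*42*39799))*(-½) = ((½)*(1/42)*(58448 - 23323 - 1671558))*(-½) = ((½)*(1/42)*(-1636433))*(-½) = -1636433/84*(-½) = 1636433/168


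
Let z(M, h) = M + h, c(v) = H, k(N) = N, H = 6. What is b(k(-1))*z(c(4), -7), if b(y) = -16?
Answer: 16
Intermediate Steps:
c(v) = 6
b(k(-1))*z(c(4), -7) = -16*(6 - 7) = -16*(-1) = 16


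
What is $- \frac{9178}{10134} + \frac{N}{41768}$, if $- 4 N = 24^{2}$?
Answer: $- \frac{24050375}{26454807} \approx -0.90911$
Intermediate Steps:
$N = -144$ ($N = - \frac{24^{2}}{4} = \left(- \frac{1}{4}\right) 576 = -144$)
$- \frac{9178}{10134} + \frac{N}{41768} = - \frac{9178}{10134} - \frac{144}{41768} = \left(-9178\right) \frac{1}{10134} - \frac{18}{5221} = - \frac{4589}{5067} - \frac{18}{5221} = - \frac{24050375}{26454807}$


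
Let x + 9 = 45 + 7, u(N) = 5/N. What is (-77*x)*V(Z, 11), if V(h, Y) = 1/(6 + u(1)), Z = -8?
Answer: -301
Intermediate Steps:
x = 43 (x = -9 + (45 + 7) = -9 + 52 = 43)
V(h, Y) = 1/11 (V(h, Y) = 1/(6 + 5/1) = 1/(6 + 5*1) = 1/(6 + 5) = 1/11)
(-77*x)*V(Z, 11) = -77*43*(1/11) = -3311*1/11 = -301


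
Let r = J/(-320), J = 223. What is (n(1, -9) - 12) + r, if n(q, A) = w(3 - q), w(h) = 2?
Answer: -3423/320 ≈ -10.697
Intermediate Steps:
n(q, A) = 2
r = -223/320 (r = 223/(-320) = 223*(-1/320) = -223/320 ≈ -0.69687)
(n(1, -9) - 12) + r = (2 - 12) - 223/320 = -10 - 223/320 = -3423/320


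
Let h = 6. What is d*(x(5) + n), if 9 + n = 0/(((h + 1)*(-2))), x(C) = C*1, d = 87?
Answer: -348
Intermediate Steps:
x(C) = C
n = -9 (n = -9 + 0/(((6 + 1)*(-2))) = -9 + 0/((7*(-2))) = -9 + 0/(-14) = -9 + 0*(-1/14) = -9 + 0 = -9)
d*(x(5) + n) = 87*(5 - 9) = 87*(-4) = -348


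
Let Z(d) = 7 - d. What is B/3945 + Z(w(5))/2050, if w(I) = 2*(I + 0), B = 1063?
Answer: 433463/1617450 ≈ 0.26799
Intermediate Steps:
w(I) = 2*I
B/3945 + Z(w(5))/2050 = 1063/3945 + (7 - 2*5)/2050 = 1063*(1/3945) + (7 - 1*10)*(1/2050) = 1063/3945 + (7 - 10)*(1/2050) = 1063/3945 - 3*1/2050 = 1063/3945 - 3/2050 = 433463/1617450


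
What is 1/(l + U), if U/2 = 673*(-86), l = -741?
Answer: -1/116497 ≈ -8.5839e-6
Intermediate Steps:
U = -115756 (U = 2*(673*(-86)) = 2*(-57878) = -115756)
1/(l + U) = 1/(-741 - 115756) = 1/(-116497) = -1/116497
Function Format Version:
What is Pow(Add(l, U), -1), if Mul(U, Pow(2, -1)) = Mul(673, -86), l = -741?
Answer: Rational(-1, 116497) ≈ -8.5839e-6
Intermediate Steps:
U = -115756 (U = Mul(2, Mul(673, -86)) = Mul(2, -57878) = -115756)
Pow(Add(l, U), -1) = Pow(Add(-741, -115756), -1) = Pow(-116497, -1) = Rational(-1, 116497)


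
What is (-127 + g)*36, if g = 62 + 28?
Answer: -1332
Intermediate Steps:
g = 90
(-127 + g)*36 = (-127 + 90)*36 = -37*36 = -1332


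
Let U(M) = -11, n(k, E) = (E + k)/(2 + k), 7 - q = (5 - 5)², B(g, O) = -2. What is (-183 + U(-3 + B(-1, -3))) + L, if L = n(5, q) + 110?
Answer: -576/7 ≈ -82.286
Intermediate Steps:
q = 7 (q = 7 - (5 - 5)² = 7 - 1*0² = 7 - 1*0 = 7 + 0 = 7)
n(k, E) = (E + k)/(2 + k)
L = 782/7 (L = (7 + 5)/(2 + 5) + 110 = 12/7 + 110 = 782/7 ≈ 111.71)
(-183 + U(-3 + B(-1, -3))) + L = (-183 - 11) + 782/7 = -194 + 782/7 = -576/7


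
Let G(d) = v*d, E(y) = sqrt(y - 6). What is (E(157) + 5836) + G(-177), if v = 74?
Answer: -7262 + sqrt(151) ≈ -7249.7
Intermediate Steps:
E(y) = sqrt(-6 + y)
G(d) = 74*d
(E(157) + 5836) + G(-177) = (sqrt(-6 + 157) + 5836) + 74*(-177) = (sqrt(151) + 5836) - 13098 = (5836 + sqrt(151)) - 13098 = -7262 + sqrt(151)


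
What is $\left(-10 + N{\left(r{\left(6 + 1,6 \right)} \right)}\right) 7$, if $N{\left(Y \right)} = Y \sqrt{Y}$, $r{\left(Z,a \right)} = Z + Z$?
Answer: $-70 + 98 \sqrt{14} \approx 296.68$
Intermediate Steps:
$r{\left(Z,a \right)} = 2 Z$
$N{\left(Y \right)} = Y^{\frac{3}{2}}$
$\left(-10 + N{\left(r{\left(6 + 1,6 \right)} \right)}\right) 7 = \left(-10 + \left(2 \left(6 + 1\right)\right)^{\frac{3}{2}}\right) 7 = \left(-10 + \left(2 \cdot 7\right)^{\frac{3}{2}}\right) 7 = \left(-10 + 14^{\frac{3}{2}}\right) 7 = \left(-10 + 14 \sqrt{14}\right) 7 = -70 + 98 \sqrt{14}$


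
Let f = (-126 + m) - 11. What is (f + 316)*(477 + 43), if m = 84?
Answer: 136760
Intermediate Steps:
f = -53 (f = (-126 + 84) - 11 = -42 - 11 = -53)
(f + 316)*(477 + 43) = (-53 + 316)*(477 + 43) = 263*520 = 136760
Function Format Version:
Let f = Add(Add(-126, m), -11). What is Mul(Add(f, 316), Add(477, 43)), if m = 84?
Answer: 136760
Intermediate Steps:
f = -53 (f = Add(Add(-126, 84), -11) = Add(-42, -11) = -53)
Mul(Add(f, 316), Add(477, 43)) = Mul(Add(-53, 316), Add(477, 43)) = Mul(263, 520) = 136760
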